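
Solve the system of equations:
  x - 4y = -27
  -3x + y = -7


Using Cramer's rule:
Determinant D = (1)(1) - (-3)(-4) = 1 - 12 = -11
Dx = (-27)(1) - (-7)(-4) = -27 - 28 = -55
Dy = (1)(-7) - (-3)(-27) = -7 - 81 = -88
x = Dx/D = -55/-11 = 5
y = Dy/D = -88/-11 = 8

x = 5, y = 8


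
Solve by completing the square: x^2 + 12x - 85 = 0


Start: x^2 + 12x - 85 = 0
Move constant: x^2 + 12x = 85
Half of 12 is 6, squared is 36
Add 36 to both sides: x^2 + 12x + 36 = 121
(x + 6)^2 = 121
x + 6 = ±11
x = -6 + 11 = 5 or x = -6 - 11 = -17

x = -17, x = 5


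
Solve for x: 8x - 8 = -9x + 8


Starting with: 8x - 8 = -9x + 8
Move all x terms to left: (8 + 9)x = 8 + 8
Simplify: 17x = 16
Divide both sides by 17: x = 16/17

x = 16/17


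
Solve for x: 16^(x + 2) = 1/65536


Express both sides with the same base.
1/65536 = 16^(-4)
Since the bases match, equate exponents: x + 2 = -4
So x = -4 - (2) = -6

x = -6


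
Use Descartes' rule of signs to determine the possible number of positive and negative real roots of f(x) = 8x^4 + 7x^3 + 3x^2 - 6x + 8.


Descartes' rule of signs:

For positive roots, count sign changes in f(x) = 8x^4 + 7x^3 + 3x^2 - 6x + 8:
Signs of coefficients: +, +, +, -, +
Number of sign changes: 2
Possible positive real roots: 2, 0

For negative roots, examine f(-x) = 8x^4 - 7x^3 + 3x^2 + 6x + 8:
Signs of coefficients: +, -, +, +, +
Number of sign changes: 2
Possible negative real roots: 2, 0

Positive roots: 2 or 0; Negative roots: 2 or 0


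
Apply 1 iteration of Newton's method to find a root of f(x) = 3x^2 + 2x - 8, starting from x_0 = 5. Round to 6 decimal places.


Newton's method: x_(n+1) = x_n - f(x_n)/f'(x_n)
f(x) = 3x^2 + 2x - 8
f'(x) = 6x + 2

Iteration 1:
  f(5.000000) = 77.000000
  f'(5.000000) = 32.000000
  x_1 = 5.000000 - (77.000000)/(32.000000) = 2.593750

x_1 = 2.593750


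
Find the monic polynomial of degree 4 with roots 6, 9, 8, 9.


A monic polynomial with roots 6, 9, 8, 9 is:
p(x) = (x - 6)(x - 9)(x - 8)(x - 9)
After multiplying by (x - 6): x - 6
After multiplying by (x - 9): x^2 - 15x + 54
After multiplying by (x - 8): x^3 - 23x^2 + 174x - 432
After multiplying by (x - 9): x^4 - 32x^3 + 381x^2 - 1998x + 3888

x^4 - 32x^3 + 381x^2 - 1998x + 3888


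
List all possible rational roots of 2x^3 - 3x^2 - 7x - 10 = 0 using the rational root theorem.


Rational root theorem: possible roots are ±p/q where:
  p divides the constant term (-10): p ∈ {1, 2, 5, 10}
  q divides the leading coefficient (2): q ∈ {1, 2}

All possible rational roots: -10, -5, -5/2, -2, -1, -1/2, 1/2, 1, 2, 5/2, 5, 10

-10, -5, -5/2, -2, -1, -1/2, 1/2, 1, 2, 5/2, 5, 10


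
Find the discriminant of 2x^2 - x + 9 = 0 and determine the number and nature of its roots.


For ax^2 + bx + c = 0, discriminant D = b^2 - 4ac
Here a = 2, b = -1, c = 9
D = (-1)^2 - 4(2)(9) = 1 - 72 = -71

D = -71 < 0
The equation has no real roots (2 complex conjugate roots).

Discriminant = -71, no real roots (2 complex conjugate roots)


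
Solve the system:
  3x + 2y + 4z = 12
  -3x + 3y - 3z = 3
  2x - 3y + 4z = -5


Using Cramer's rule. Expand each determinant along the first row.
D  = 3*[3*4 - (-3)*(-3)] - 2*[(-3)*4 - (-3)*2] + 4*[(-3)*(-3) - 3*2]
  = 3*(3) - 2*(-6) + 4*(3) = 33
Dx = 12*[3*4 - (-3)*(-3)] - 2*[3*4 - (-3)*(-5)] + 4*[3*(-3) - 3*(-5)]
  = 12*(3) - 2*(-3) + 4*(6) = 66
Dy = 3*[3*4 - (-3)*(-5)] - 12*[(-3)*4 - (-3)*2] + 4*[(-3)*(-5) - 3*2]
  = 3*(-3) - 12*(-6) + 4*(9) = 99
Dz = 3*[3*(-5) - 3*(-3)] - 2*[(-3)*(-5) - 3*2] + 12*[(-3)*(-3) - 3*2]
  = 3*(-6) - 2*(9) + 12*(3) = 0
x = Dx/D = 66/33 = 2, y = Dy/D = 99/33 = 3, z = Dz/D = 0/33 = 0
Check eq1: (3)(2) + (2)(3) + (4)(0) = 12 = 12 ✓
Check eq2: (-3)(2) + (3)(3) + (-3)(0) = 3 = 3 ✓
Check eq3: (2)(2) + (-3)(3) + (4)(0) = -5 = -5 ✓

x = 2, y = 3, z = 0


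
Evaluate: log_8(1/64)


We need the exponent such that 8^? = 1/64
8^(-2) = 1/8^2 = 1/64
Therefore log_8(1/64) = -2

-2


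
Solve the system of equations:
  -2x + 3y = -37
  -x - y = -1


Using Cramer's rule:
Determinant D = (-2)(-1) - (-1)(3) = 2 + 3 = 5
Dx = (-37)(-1) - (-1)(3) = 37 + 3 = 40
Dy = (-2)(-1) - (-1)(-37) = 2 - 37 = -35
x = Dx/D = 40/5 = 8
y = Dy/D = -35/5 = -7

x = 8, y = -7


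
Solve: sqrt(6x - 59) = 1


Square both sides: 6x - 59 = 1^2 = 1
6x = 1 + 59 = 60
x = 10
Check: sqrt(6*10 - 59) = sqrt(1) = 1 ✓

x = 10


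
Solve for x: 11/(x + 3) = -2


Multiply both sides by (x + 3): 11 = -2(x + 3)
Distribute: 11 = -2x - 6
-2x = 11 + 6 = 17
x = -17/2

x = -17/2


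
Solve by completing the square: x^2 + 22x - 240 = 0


Start: x^2 + 22x - 240 = 0
Move constant: x^2 + 22x = 240
Half of 22 is 11, squared is 121
Add 121 to both sides: x^2 + 22x + 121 = 361
(x + 11)^2 = 361
x + 11 = ±19
x = -11 + 19 = 8 or x = -11 - 19 = -30

x = -30, x = 8


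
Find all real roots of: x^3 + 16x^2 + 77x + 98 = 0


Let p(x) = x^3 + 16x^2 + 77x + 98. By the rational root theorem (leading coefficient 1), any rational root is an integer divisor of 98: try ±1, ±2, ... in turn.
Test x = 1: value = 192 ≠ 0.
Test x = -1: value = 36 ≠ 0.
Test x = 2: value = 324 ≠ 0.
Test x = -2: value = 0 ✓, so (x + 2) is a factor.
Synthetic division by (x + 2): bring down 1; 1(-2) + 16 = 14; 14(-2) + 77 = 49; 49(-2) + 98 = 0 → quotient x^2 + 14x + 49, remainder 0.
Solve the quadratic x^2 + 14x + 49 = 0: discriminant = 14^2 - 4(1)(49) = 196 - 196 = 0.
Discriminant = 0, so a double root: x = -14/2 = -7.

x = -7 (multiplicity 2), x = -2


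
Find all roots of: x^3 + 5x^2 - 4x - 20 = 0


Let p(x) = x^3 + 5x^2 - 4x - 20. By the rational root theorem (leading coefficient 1), any rational root is an integer divisor of 20: try ±1, ±2, ... in turn.
Test x = 1: value = -18 ≠ 0.
Test x = -1: value = -12 ≠ 0.
Test x = 2: value = 0 ✓, so (x - 2) is a factor.
Synthetic division by (x - 2): bring down 1; 1(2) + 5 = 7; 7(2) - 4 = 10; 10(2) - 20 = 0 → quotient x^2 + 7x + 10, remainder 0.
Solve the quadratic x^2 + 7x + 10 = 0: discriminant = 7^2 - 4(1)(10) = 49 - 40 = 9.
sqrt(9) = 3, so x = (-7 ± 3)/2: x = -2 or x = -5.
Collecting all roots found:

x = -5, x = -2, x = 2


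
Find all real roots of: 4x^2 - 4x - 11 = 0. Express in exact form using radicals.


Using the quadratic formula: x = (-b ± sqrt(b^2 - 4ac)) / (2a)
Here a = 4, b = -4, c = -11
Discriminant = b^2 - 4ac = (-4)^2 - 4(4)(-11) = 16 + 176 = 192
Since discriminant = 192 > 0, there are two real roots.
x = (4 ± 8*sqrt(3)) / 8
Simplifying: x = (1 ± 2*sqrt(3)) / 2
Numerically: x ≈ 2.2321 or x ≈ -1.2321

x = (1 + 2*sqrt(3)) / 2 or x = (1 - 2*sqrt(3)) / 2


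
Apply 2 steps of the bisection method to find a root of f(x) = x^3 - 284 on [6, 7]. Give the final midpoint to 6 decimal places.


f(x) = x^3 - 284
f(6) = -68 < 0
f(7) = 59 > 0

Step 1: midpoint = (6.000000 + 7.000000)/2 = 6.500000
  f(6.500000) = -9.375000
  f(mid) < 0, so root is in [6.500000, 7.000000]

Step 2: midpoint = (6.500000 + 7.000000)/2 = 6.750000
  f(6.750000) = 23.546875
  f(mid) > 0, so root is in [6.500000, 6.750000]

midpoint = 6.750000


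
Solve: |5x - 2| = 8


An absolute value equation |expr| = 8 gives two cases:
Case 1: 5x - 2 = 8
  5x = 10, so x = 2
Case 2: 5x - 2 = -8
  5x = -6, so x = -6/5

x = -6/5, x = 2


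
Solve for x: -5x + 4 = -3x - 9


Starting with: -5x + 4 = -3x - 9
Move all x terms to left: (-5 + 3)x = -9 - 4
Simplify: -2x = -13
Divide both sides by -2: x = 13/2

x = 13/2


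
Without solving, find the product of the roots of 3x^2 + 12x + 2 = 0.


By Vieta's formulas for ax^2 + bx + c = 0:
  Sum of roots = -b/a
  Product of roots = c/a

Here a = 3, b = 12, c = 2
Sum = -(12)/3 = -4
Product = 2/3 = 2/3

Product = 2/3


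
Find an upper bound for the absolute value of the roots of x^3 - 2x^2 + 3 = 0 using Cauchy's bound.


Cauchy's bound: all roots r satisfy |r| <= 1 + max(|a_i/a_n|) for i = 0,...,n-1
where a_n is the leading coefficient.

Coefficients: [1, -2, 0, 3]
Leading coefficient a_n = 1
Ratios |a_i/a_n|: 2, 0, 3
Maximum ratio: 3
Cauchy's bound: |r| <= 1 + 3 = 4

Upper bound = 4


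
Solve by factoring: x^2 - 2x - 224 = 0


We need two numbers that multiply to -224 and add to -2.
Those numbers are -16 and 14 (since (-16) * 14 = -224 and (-16) + 14 = -2).
So x^2 - 2x - 224 = (x - 16)(x + 14) = 0
Setting each factor to zero: x = 16 or x = -14

x = -14, x = 16


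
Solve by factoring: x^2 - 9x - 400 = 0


We need two numbers that multiply to -400 and add to -9.
Those numbers are -25 and 16 (since (-25) * 16 = -400 and (-25) + 16 = -9).
So x^2 - 9x - 400 = (x - 25)(x + 16) = 0
Setting each factor to zero: x = 25 or x = -16

x = -16, x = 25


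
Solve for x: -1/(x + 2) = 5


Multiply both sides by (x + 2): -1 = 5(x + 2)
Distribute: -1 = 5x + 10
5x = -1 - 10 = -11
x = -11/5

x = -11/5


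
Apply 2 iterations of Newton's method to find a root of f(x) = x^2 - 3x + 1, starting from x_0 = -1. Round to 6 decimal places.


Newton's method: x_(n+1) = x_n - f(x_n)/f'(x_n)
f(x) = x^2 - 3x + 1
f'(x) = 2x - 3

Iteration 1:
  f(-1.000000) = 5.000000
  f'(-1.000000) = -5.000000
  x_1 = -1.000000 - (5.000000)/(-5.000000) = 0.000000

Iteration 2:
  f(0.000000) = 1.000000
  f'(0.000000) = -3.000000
  x_2 = 0.000000 - (1.000000)/(-3.000000) = 0.333333

x_2 = 0.333333


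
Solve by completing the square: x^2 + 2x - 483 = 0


Start: x^2 + 2x - 483 = 0
Move constant: x^2 + 2x = 483
Half of 2 is 1, squared is 1
Add 1 to both sides: x^2 + 2x + 1 = 484
(x + 1)^2 = 484
x + 1 = ±22
x = -1 + 22 = 21 or x = -1 - 22 = -23

x = -23, x = 21


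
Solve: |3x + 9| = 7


An absolute value equation |expr| = 7 gives two cases:
Case 1: 3x + 9 = 7
  3x = -2, so x = -2/3
Case 2: 3x + 9 = -7
  3x = -16, so x = -16/3

x = -16/3, x = -2/3


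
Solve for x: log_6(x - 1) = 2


Convert to exponential form: x - 1 = 6^2 = 36
x = 36 + 1 = 37
Check: log_6(37 - 1) = log_6(36) = log_6(36) = 2 ✓

x = 37


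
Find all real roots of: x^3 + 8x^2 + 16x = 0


The constant term is 0, so x = 0 is a root. Factor out x:
  x(x^2 + 8x + 16) = 0
Solve the quadratic x^2 + 8x + 16 = 0: discriminant = 8^2 - 4(1)(16) = 64 - 64 = 0.
Discriminant = 0, so a double root: x = -8/2 = -4.

x = -4 (multiplicity 2), x = 0


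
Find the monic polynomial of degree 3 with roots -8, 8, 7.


A monic polynomial with roots -8, 8, 7 is:
p(x) = (x + 8)(x - 8)(x - 7)
After multiplying by (x + 8): x + 8
After multiplying by (x - 8): x^2 - 64
After multiplying by (x - 7): x^3 - 7x^2 - 64x + 448

x^3 - 7x^2 - 64x + 448


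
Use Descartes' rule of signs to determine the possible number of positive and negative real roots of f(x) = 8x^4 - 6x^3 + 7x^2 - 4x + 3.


Descartes' rule of signs:

For positive roots, count sign changes in f(x) = 8x^4 - 6x^3 + 7x^2 - 4x + 3:
Signs of coefficients: +, -, +, -, +
Number of sign changes: 4
Possible positive real roots: 4, 2, 0

For negative roots, examine f(-x) = 8x^4 + 6x^3 + 7x^2 + 4x + 3:
Signs of coefficients: +, +, +, +, +
Number of sign changes: 0
Possible negative real roots: 0

Positive roots: 4 or 2 or 0; Negative roots: 0


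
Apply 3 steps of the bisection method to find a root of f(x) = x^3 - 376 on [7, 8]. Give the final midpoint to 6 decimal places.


f(x) = x^3 - 376
f(7) = -33 < 0
f(8) = 136 > 0

Step 1: midpoint = (7.000000 + 8.000000)/2 = 7.500000
  f(7.500000) = 45.875000
  f(mid) > 0, so root is in [7.000000, 7.500000]

Step 2: midpoint = (7.000000 + 7.500000)/2 = 7.250000
  f(7.250000) = 5.078125
  f(mid) > 0, so root is in [7.000000, 7.250000]

Step 3: midpoint = (7.000000 + 7.250000)/2 = 7.125000
  f(7.125000) = -14.294922
  f(mid) < 0, so root is in [7.125000, 7.250000]

midpoint = 7.125000


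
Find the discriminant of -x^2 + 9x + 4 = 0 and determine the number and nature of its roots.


For ax^2 + bx + c = 0, discriminant D = b^2 - 4ac
Here a = -1, b = 9, c = 4
D = (9)^2 - 4(-1)(4) = 81 + 16 = 97

D = 97 > 0 but not a perfect square
The equation has 2 distinct real irrational roots.

Discriminant = 97, 2 distinct real irrational roots


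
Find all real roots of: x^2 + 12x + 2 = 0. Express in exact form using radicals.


Using the quadratic formula: x = (-b ± sqrt(b^2 - 4ac)) / (2a)
Here a = 1, b = 12, c = 2
Discriminant = b^2 - 4ac = 12^2 - 4(1)(2) = 144 - 8 = 136
Since discriminant = 136 > 0, there are two real roots.
x = (-12 ± 2*sqrt(34)) / 2
Simplifying: x = -6 ± sqrt(34)
Numerically: x ≈ -0.1690 or x ≈ -11.8310

x = -6 + sqrt(34) or x = -6 - sqrt(34)


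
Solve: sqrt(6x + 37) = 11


Square both sides: 6x + 37 = 11^2 = 121
6x = 121 - 37 = 84
x = 14
Check: sqrt(6*14 + 37) = sqrt(121) = 11 ✓

x = 14


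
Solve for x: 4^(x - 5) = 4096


Express both sides with the same base.
4096 = 4^6
Since the bases match, equate exponents: x - 5 = 6
So x = 6 - (-5) = 11

x = 11


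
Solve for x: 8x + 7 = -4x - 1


Starting with: 8x + 7 = -4x - 1
Move all x terms to left: (8 + 4)x = -1 - 7
Simplify: 12x = -8
Divide both sides by 12: x = -2/3

x = -2/3


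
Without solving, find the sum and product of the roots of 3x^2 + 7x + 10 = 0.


By Vieta's formulas for ax^2 + bx + c = 0:
  Sum of roots = -b/a
  Product of roots = c/a

Here a = 3, b = 7, c = 10
Sum = -(7)/3 = -7/3
Product = 10/3 = 10/3

Sum = -7/3, Product = 10/3


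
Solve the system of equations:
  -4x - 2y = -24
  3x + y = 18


Using Cramer's rule:
Determinant D = (-4)(1) - (3)(-2) = -4 + 6 = 2
Dx = (-24)(1) - (18)(-2) = -24 + 36 = 12
Dy = (-4)(18) - (3)(-24) = -72 + 72 = 0
x = Dx/D = 12/2 = 6
y = Dy/D = 0/2 = 0

x = 6, y = 0


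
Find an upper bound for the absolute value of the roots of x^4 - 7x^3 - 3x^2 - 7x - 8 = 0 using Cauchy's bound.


Cauchy's bound: all roots r satisfy |r| <= 1 + max(|a_i/a_n|) for i = 0,...,n-1
where a_n is the leading coefficient.

Coefficients: [1, -7, -3, -7, -8]
Leading coefficient a_n = 1
Ratios |a_i/a_n|: 7, 3, 7, 8
Maximum ratio: 8
Cauchy's bound: |r| <= 1 + 8 = 9

Upper bound = 9


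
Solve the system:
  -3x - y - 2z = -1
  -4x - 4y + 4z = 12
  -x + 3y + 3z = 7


Using Cramer's rule. Expand each determinant along the first row.
D  = (-3)*[(-4)*3 - 4*3] - (-1)*[(-4)*3 - 4*(-1)] + (-2)*[(-4)*3 - (-4)*(-1)]
  = (-3)*(-24) - (-1)*(-8) + (-2)*(-16) = 96
Dx = (-1)*[(-4)*3 - 4*3] - (-1)*[12*3 - 4*7] + (-2)*[12*3 - (-4)*7]
  = (-1)*(-24) - (-1)*(8) + (-2)*(64) = -96
Dy = (-3)*[12*3 - 4*7] - (-1)*[(-4)*3 - 4*(-1)] + (-2)*[(-4)*7 - 12*(-1)]
  = (-3)*(8) - (-1)*(-8) + (-2)*(-16) = 0
Dz = (-3)*[(-4)*7 - 12*3] - (-1)*[(-4)*7 - 12*(-1)] + (-1)*[(-4)*3 - (-4)*(-1)]
  = (-3)*(-64) - (-1)*(-16) + (-1)*(-16) = 192
x = Dx/D = -96/96 = -1, y = Dy/D = 0/96 = 0, z = Dz/D = 192/96 = 2
Check eq1: (-3)(-1) + (-1)(0) + (-2)(2) = -1 = -1 ✓
Check eq2: (-4)(-1) + (-4)(0) + (4)(2) = 12 = 12 ✓
Check eq3: (-1)(-1) + (3)(0) + (3)(2) = 7 = 7 ✓

x = -1, y = 0, z = 2


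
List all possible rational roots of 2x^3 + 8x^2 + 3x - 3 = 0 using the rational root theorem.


Rational root theorem: possible roots are ±p/q where:
  p divides the constant term (-3): p ∈ {1, 3}
  q divides the leading coefficient (2): q ∈ {1, 2}

All possible rational roots: -3, -3/2, -1, -1/2, 1/2, 1, 3/2, 3

-3, -3/2, -1, -1/2, 1/2, 1, 3/2, 3


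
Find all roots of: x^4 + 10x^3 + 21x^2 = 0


The lowest-degree term is x^2, so x = 0 is a root with multiplicity 2. Factor out x^2:
  x^2 + 10x + 21 = 0
Solve the quadratic x^2 + 10x + 21 = 0: discriminant = 10^2 - 4(1)(21) = 100 - 84 = 16.
sqrt(16) = 4, so x = (-10 ± 4)/2: x = -3 or x = -7.
Collecting all roots found:

x = -7, x = -3, x = 0 (multiplicity 2)


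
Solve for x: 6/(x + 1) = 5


Multiply both sides by (x + 1): 6 = 5(x + 1)
Distribute: 6 = 5x + 5
5x = 6 - 5 = 1
x = 1/5

x = 1/5


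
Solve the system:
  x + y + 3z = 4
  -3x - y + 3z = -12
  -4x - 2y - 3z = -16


Using Cramer's rule. Expand each determinant along the first row.
D  = 1*[(-1)*(-3) - 3*(-2)] - 1*[(-3)*(-3) - 3*(-4)] + 3*[(-3)*(-2) - (-1)*(-4)]
  = 1*(9) - 1*(21) + 3*(2) = -6
Dx = 4*[(-1)*(-3) - 3*(-2)] - 1*[(-12)*(-3) - 3*(-16)] + 3*[(-12)*(-2) - (-1)*(-16)]
  = 4*(9) - 1*(84) + 3*(8) = -24
Dy = 1*[(-12)*(-3) - 3*(-16)] - 4*[(-3)*(-3) - 3*(-4)] + 3*[(-3)*(-16) - (-12)*(-4)]
  = 1*(84) - 4*(21) + 3*(0) = 0
Dz = 1*[(-1)*(-16) - (-12)*(-2)] - 1*[(-3)*(-16) - (-12)*(-4)] + 4*[(-3)*(-2) - (-1)*(-4)]
  = 1*(-8) - 1*(0) + 4*(2) = 0
x = Dx/D = -24/-6 = 4, y = Dy/D = 0/-6 = 0, z = Dz/D = 0/-6 = 0
Check eq1: (1)(4) + (1)(0) + (3)(0) = 4 = 4 ✓
Check eq2: (-3)(4) + (-1)(0) + (3)(0) = -12 = -12 ✓
Check eq3: (-4)(4) + (-2)(0) + (-3)(0) = -16 = -16 ✓

x = 4, y = 0, z = 0


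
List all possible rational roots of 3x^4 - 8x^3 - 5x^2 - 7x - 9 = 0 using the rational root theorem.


Rational root theorem: possible roots are ±p/q where:
  p divides the constant term (-9): p ∈ {1, 3, 9}
  q divides the leading coefficient (3): q ∈ {1, 3}

All possible rational roots: -9, -3, -1, -1/3, 1/3, 1, 3, 9

-9, -3, -1, -1/3, 1/3, 1, 3, 9


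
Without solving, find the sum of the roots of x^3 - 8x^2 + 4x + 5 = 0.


By Vieta's formulas for x^3 + bx^2 + cx + d = 0:
  r1 + r2 + r3 = -b/a = 8
  r1*r2 + r1*r3 + r2*r3 = c/a = 4
  r1*r2*r3 = -d/a = -5


Sum = 8


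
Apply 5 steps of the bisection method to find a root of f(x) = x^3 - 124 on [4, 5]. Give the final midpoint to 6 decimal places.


f(x) = x^3 - 124
f(4) = -60 < 0
f(5) = 1 > 0

Step 1: midpoint = (4.000000 + 5.000000)/2 = 4.500000
  f(4.500000) = -32.875000
  f(mid) < 0, so root is in [4.500000, 5.000000]

Step 2: midpoint = (4.500000 + 5.000000)/2 = 4.750000
  f(4.750000) = -16.828125
  f(mid) < 0, so root is in [4.750000, 5.000000]

Step 3: midpoint = (4.750000 + 5.000000)/2 = 4.875000
  f(4.875000) = -8.142578
  f(mid) < 0, so root is in [4.875000, 5.000000]

Step 4: midpoint = (4.875000 + 5.000000)/2 = 4.937500
  f(4.937500) = -3.629150
  f(mid) < 0, so root is in [4.937500, 5.000000]

Step 5: midpoint = (4.937500 + 5.000000)/2 = 4.968750
  f(4.968750) = -1.329132
  f(mid) < 0, so root is in [4.968750, 5.000000]

midpoint = 4.968750


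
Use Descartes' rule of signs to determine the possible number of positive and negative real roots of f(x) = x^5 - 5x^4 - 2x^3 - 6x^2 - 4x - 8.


Descartes' rule of signs:

For positive roots, count sign changes in f(x) = x^5 - 5x^4 - 2x^3 - 6x^2 - 4x - 8:
Signs of coefficients: +, -, -, -, -, -
Number of sign changes: 1
Possible positive real roots: 1

For negative roots, examine f(-x) = -x^5 - 5x^4 + 2x^3 - 6x^2 + 4x - 8:
Signs of coefficients: -, -, +, -, +, -
Number of sign changes: 4
Possible negative real roots: 4, 2, 0

Positive roots: 1; Negative roots: 4 or 2 or 0


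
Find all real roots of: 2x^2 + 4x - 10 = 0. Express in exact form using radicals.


Using the quadratic formula: x = (-b ± sqrt(b^2 - 4ac)) / (2a)
Here a = 2, b = 4, c = -10
Discriminant = b^2 - 4ac = 4^2 - 4(2)(-10) = 16 + 80 = 96
Since discriminant = 96 > 0, there are two real roots.
x = (-4 ± 4*sqrt(6)) / 4
Simplifying: x = -1 ± sqrt(6)
Numerically: x ≈ 1.4495 or x ≈ -3.4495

x = -1 + sqrt(6) or x = -1 - sqrt(6)


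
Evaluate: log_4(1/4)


We need the exponent such that 4^? = 1/4
4^(-1) = 1/4^1 = 1/4
Therefore log_4(1/4) = -1

-1


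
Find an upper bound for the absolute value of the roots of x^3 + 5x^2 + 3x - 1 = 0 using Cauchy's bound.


Cauchy's bound: all roots r satisfy |r| <= 1 + max(|a_i/a_n|) for i = 0,...,n-1
where a_n is the leading coefficient.

Coefficients: [1, 5, 3, -1]
Leading coefficient a_n = 1
Ratios |a_i/a_n|: 5, 3, 1
Maximum ratio: 5
Cauchy's bound: |r| <= 1 + 5 = 6

Upper bound = 6


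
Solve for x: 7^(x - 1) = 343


Express both sides with the same base.
343 = 7^3
Since the bases match, equate exponents: x - 1 = 3
So x = 3 - (-1) = 4

x = 4


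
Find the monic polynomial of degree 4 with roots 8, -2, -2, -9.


A monic polynomial with roots 8, -2, -2, -9 is:
p(x) = (x - 8)(x + 2)(x + 2)(x + 9)
After multiplying by (x - 8): x - 8
After multiplying by (x + 2): x^2 - 6x - 16
After multiplying by (x + 2): x^3 - 4x^2 - 28x - 32
After multiplying by (x + 9): x^4 + 5x^3 - 64x^2 - 284x - 288

x^4 + 5x^3 - 64x^2 - 284x - 288


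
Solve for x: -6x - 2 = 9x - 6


Starting with: -6x - 2 = 9x - 6
Move all x terms to left: (-6 - 9)x = -6 + 2
Simplify: -15x = -4
Divide both sides by -15: x = 4/15

x = 4/15


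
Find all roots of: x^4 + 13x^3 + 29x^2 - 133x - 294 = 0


Let p(x) = x^4 + 13x^3 + 29x^2 - 133x - 294. By the rational root theorem (leading coefficient 1), any rational root is an integer divisor of 294: try ±1, ±2, ... in turn.
Test x = 1: value = -384 ≠ 0.
Test x = -1: value = -144 ≠ 0.
Test x = 2: value = -324 ≠ 0.
Test x = -2: value = 0 ✓, so (x + 2) is a factor.
Synthetic division by (x + 2): bring down 1; 1(-2) + 13 = 11; 11(-2) + 29 = 7; 7(-2) - 133 = -147; (-147)(-2) - 294 = 0 → quotient x^3 + 11x^2 + 7x - 147, remainder 0.
Continue with the quotient x^3 + 11x^2 + 7x - 147 (candidates must divide 147).
Test x = 3: value = 0 ✓, so (x - 3) is a factor.
Synthetic division by (x - 3): bring down 1; 1(3) + 11 = 14; 14(3) + 7 = 49; 49(3) - 147 = 0 → quotient x^2 + 14x + 49, remainder 0.
Solve the quadratic x^2 + 14x + 49 = 0: discriminant = 14^2 - 4(1)(49) = 196 - 196 = 0.
Discriminant = 0, so a double root: x = -14/2 = -7.
Collecting all roots found:

x = -7 (multiplicity 2), x = -2, x = 3


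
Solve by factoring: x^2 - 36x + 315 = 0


We need two numbers that multiply to 315 and add to -36.
Those numbers are -21 and -15 (since (-21) * (-15) = 315 and (-21) + (-15) = -36).
So x^2 - 36x + 315 = (x - 21)(x - 15) = 0
Setting each factor to zero: x = 21 or x = 15

x = 15, x = 21


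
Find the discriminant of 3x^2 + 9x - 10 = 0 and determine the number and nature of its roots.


For ax^2 + bx + c = 0, discriminant D = b^2 - 4ac
Here a = 3, b = 9, c = -10
D = (9)^2 - 4(3)(-10) = 81 + 120 = 201

D = 201 > 0 but not a perfect square
The equation has 2 distinct real irrational roots.

Discriminant = 201, 2 distinct real irrational roots


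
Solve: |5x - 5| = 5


An absolute value equation |expr| = 5 gives two cases:
Case 1: 5x - 5 = 5
  5x = 10, so x = 2
Case 2: 5x - 5 = -5
  5x = 0, so x = 0

x = 0, x = 2


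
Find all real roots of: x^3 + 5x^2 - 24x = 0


The constant term is 0, so x = 0 is a root. Factor out x:
  x(x^2 + 5x - 24) = 0
Solve the quadratic x^2 + 5x - 24 = 0: discriminant = 5^2 - 4(1)(-24) = 25 + 96 = 121.
sqrt(121) = 11, so x = (-5 ± 11)/2: x = 3 or x = -8.

x = -8, x = 0, x = 3


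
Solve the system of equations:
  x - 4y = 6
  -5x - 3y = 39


Using Cramer's rule:
Determinant D = (1)(-3) - (-5)(-4) = -3 - 20 = -23
Dx = (6)(-3) - (39)(-4) = -18 + 156 = 138
Dy = (1)(39) - (-5)(6) = 39 + 30 = 69
x = Dx/D = 138/-23 = -6
y = Dy/D = 69/-23 = -3

x = -6, y = -3


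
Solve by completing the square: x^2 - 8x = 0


Start: x^2 - 8x + 0 = 0
Move constant: x^2 - 8x = 0
Half of -8 is -4, squared is 16
Add 16 to both sides: x^2 - 8x + 16 = 16
(x - 4)^2 = 16
x - 4 = ±4
x = 4 + 4 = 8 or x = 4 - 4 = 0

x = 0, x = 8


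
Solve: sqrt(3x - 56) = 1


Square both sides: 3x - 56 = 1^2 = 1
3x = 1 + 56 = 57
x = 19
Check: sqrt(3*19 - 56) = sqrt(1) = 1 ✓

x = 19


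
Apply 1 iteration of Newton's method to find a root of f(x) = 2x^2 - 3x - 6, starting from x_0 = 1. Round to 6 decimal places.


Newton's method: x_(n+1) = x_n - f(x_n)/f'(x_n)
f(x) = 2x^2 - 3x - 6
f'(x) = 4x - 3

Iteration 1:
  f(1.000000) = -7.000000
  f'(1.000000) = 1.000000
  x_1 = 1.000000 - (-7.000000)/(1.000000) = 8.000000

x_1 = 8.000000


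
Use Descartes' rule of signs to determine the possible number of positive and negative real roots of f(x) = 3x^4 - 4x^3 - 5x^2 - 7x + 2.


Descartes' rule of signs:

For positive roots, count sign changes in f(x) = 3x^4 - 4x^3 - 5x^2 - 7x + 2:
Signs of coefficients: +, -, -, -, +
Number of sign changes: 2
Possible positive real roots: 2, 0

For negative roots, examine f(-x) = 3x^4 + 4x^3 - 5x^2 + 7x + 2:
Signs of coefficients: +, +, -, +, +
Number of sign changes: 2
Possible negative real roots: 2, 0

Positive roots: 2 or 0; Negative roots: 2 or 0


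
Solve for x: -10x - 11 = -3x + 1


Starting with: -10x - 11 = -3x + 1
Move all x terms to left: (-10 + 3)x = 1 + 11
Simplify: -7x = 12
Divide both sides by -7: x = -12/7

x = -12/7


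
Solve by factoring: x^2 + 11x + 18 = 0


We need two numbers that multiply to 18 and add to 11.
Those numbers are 2 and 9 (since 2 * 9 = 18 and 2 + 9 = 11).
So x^2 + 11x + 18 = (x + 2)(x + 9) = 0
Setting each factor to zero: x = -2 or x = -9

x = -9, x = -2


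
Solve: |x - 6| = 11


An absolute value equation |expr| = 11 gives two cases:
Case 1: x - 6 = 11
  x = 17, so x = 17
Case 2: x - 6 = -11
  x = -5, so x = -5

x = -5, x = 17


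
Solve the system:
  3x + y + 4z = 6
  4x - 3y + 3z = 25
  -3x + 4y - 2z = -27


Using Cramer's rule. Expand each determinant along the first row.
D  = 3*[(-3)*(-2) - 3*4] - 1*[4*(-2) - 3*(-3)] + 4*[4*4 - (-3)*(-3)]
  = 3*(-6) - 1*(1) + 4*(7) = 9
Dx = 6*[(-3)*(-2) - 3*4] - 1*[25*(-2) - 3*(-27)] + 4*[25*4 - (-3)*(-27)]
  = 6*(-6) - 1*(31) + 4*(19) = 9
Dy = 3*[25*(-2) - 3*(-27)] - 6*[4*(-2) - 3*(-3)] + 4*[4*(-27) - 25*(-3)]
  = 3*(31) - 6*(1) + 4*(-33) = -45
Dz = 3*[(-3)*(-27) - 25*4] - 1*[4*(-27) - 25*(-3)] + 6*[4*4 - (-3)*(-3)]
  = 3*(-19) - 1*(-33) + 6*(7) = 18
x = Dx/D = 9/9 = 1, y = Dy/D = -45/9 = -5, z = Dz/D = 18/9 = 2
Check eq1: (3)(1) + (1)(-5) + (4)(2) = 6 = 6 ✓
Check eq2: (4)(1) + (-3)(-5) + (3)(2) = 25 = 25 ✓
Check eq3: (-3)(1) + (4)(-5) + (-2)(2) = -27 = -27 ✓

x = 1, y = -5, z = 2


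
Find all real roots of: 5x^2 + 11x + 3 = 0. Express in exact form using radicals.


Using the quadratic formula: x = (-b ± sqrt(b^2 - 4ac)) / (2a)
Here a = 5, b = 11, c = 3
Discriminant = b^2 - 4ac = 11^2 - 4(5)(3) = 121 - 60 = 61
Since discriminant = 61 > 0, there are two real roots.
x = (-11 ± sqrt(61)) / 10
Numerically: x ≈ -0.3190 or x ≈ -1.8810

x = (-11 + sqrt(61)) / 10 or x = (-11 - sqrt(61)) / 10


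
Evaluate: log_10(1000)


We need the exponent such that 10^? = 1000
10^3 = 1000
Therefore log_10(1000) = 3

3


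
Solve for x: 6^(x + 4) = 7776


Express both sides with the same base.
7776 = 6^5
Since the bases match, equate exponents: x + 4 = 5
So x = 5 - (4) = 1

x = 1


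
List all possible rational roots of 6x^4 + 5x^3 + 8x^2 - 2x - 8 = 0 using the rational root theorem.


Rational root theorem: possible roots are ±p/q where:
  p divides the constant term (-8): p ∈ {1, 2, 4, 8}
  q divides the leading coefficient (6): q ∈ {1, 2, 3, 6}

All possible rational roots: -8, -4, -8/3, -2, -4/3, -1, -2/3, -1/2, -1/3, -1/6, 1/6, 1/3, 1/2, 2/3, 1, 4/3, 2, 8/3, 4, 8

-8, -4, -8/3, -2, -4/3, -1, -2/3, -1/2, -1/3, -1/6, 1/6, 1/3, 1/2, 2/3, 1, 4/3, 2, 8/3, 4, 8


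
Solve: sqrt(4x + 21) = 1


Square both sides: 4x + 21 = 1^2 = 1
4x = 1 - 21 = -20
x = -5
Check: sqrt(4*(-5) + 21) = sqrt(1) = 1 ✓

x = -5


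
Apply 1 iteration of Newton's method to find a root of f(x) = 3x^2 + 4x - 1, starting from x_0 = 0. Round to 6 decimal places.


Newton's method: x_(n+1) = x_n - f(x_n)/f'(x_n)
f(x) = 3x^2 + 4x - 1
f'(x) = 6x + 4

Iteration 1:
  f(0.000000) = -1.000000
  f'(0.000000) = 4.000000
  x_1 = 0.000000 - (-1.000000)/(4.000000) = 0.250000

x_1 = 0.250000


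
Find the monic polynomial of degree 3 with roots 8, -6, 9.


A monic polynomial with roots 8, -6, 9 is:
p(x) = (x - 8)(x + 6)(x - 9)
After multiplying by (x - 8): x - 8
After multiplying by (x + 6): x^2 - 2x - 48
After multiplying by (x - 9): x^3 - 11x^2 - 30x + 432

x^3 - 11x^2 - 30x + 432


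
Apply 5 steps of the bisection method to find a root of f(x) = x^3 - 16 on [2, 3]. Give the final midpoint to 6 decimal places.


f(x) = x^3 - 16
f(2) = -8 < 0
f(3) = 11 > 0

Step 1: midpoint = (2.000000 + 3.000000)/2 = 2.500000
  f(2.500000) = -0.375000
  f(mid) < 0, so root is in [2.500000, 3.000000]

Step 2: midpoint = (2.500000 + 3.000000)/2 = 2.750000
  f(2.750000) = 4.796875
  f(mid) > 0, so root is in [2.500000, 2.750000]

Step 3: midpoint = (2.500000 + 2.750000)/2 = 2.625000
  f(2.625000) = 2.087891
  f(mid) > 0, so root is in [2.500000, 2.625000]

Step 4: midpoint = (2.500000 + 2.625000)/2 = 2.562500
  f(2.562500) = 0.826416
  f(mid) > 0, so root is in [2.500000, 2.562500]

Step 5: midpoint = (2.500000 + 2.562500)/2 = 2.531250
  f(2.531250) = 0.218292
  f(mid) > 0, so root is in [2.500000, 2.531250]

midpoint = 2.531250


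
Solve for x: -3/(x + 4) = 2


Multiply both sides by (x + 4): -3 = 2(x + 4)
Distribute: -3 = 2x + 8
2x = -3 - 8 = -11
x = -11/2

x = -11/2


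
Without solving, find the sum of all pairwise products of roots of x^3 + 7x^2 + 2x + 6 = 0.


By Vieta's formulas for x^3 + bx^2 + cx + d = 0:
  r1 + r2 + r3 = -b/a = -7
  r1*r2 + r1*r3 + r2*r3 = c/a = 2
  r1*r2*r3 = -d/a = -6


Sum of pairwise products = 2


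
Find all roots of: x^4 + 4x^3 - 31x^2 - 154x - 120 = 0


Let p(x) = x^4 + 4x^3 - 31x^2 - 154x - 120. By the rational root theorem (leading coefficient 1), any rational root is an integer divisor of 120: try ±1, ±2, ... in turn.
Test x = 1: value = -300 ≠ 0.
Test x = -1: value = 0 ✓, so (x + 1) is a factor.
Synthetic division by (x + 1): bring down 1; 1(-1) + 4 = 3; 3(-1) - 31 = -34; (-34)(-1) - 154 = -120; (-120)(-1) - 120 = 0 → quotient x^3 + 3x^2 - 34x - 120, remainder 0.
Continue with the quotient x^3 + 3x^2 - 34x - 120 (candidates must divide 120; re-test x = -1 first in case it repeats).
Test x = -1: value = -84 ≠ 0.
Test x = 2: value = -168 ≠ 0.
Test x = -2: value = -48 ≠ 0.
Test x = 3: value = -168 ≠ 0.
Test x = -3: value = -18 ≠ 0.
Test x = 4: value = -144 ≠ 0.
Test x = -4: value = 0 ✓, so (x + 4) is a factor.
Synthetic division by (x + 4): bring down 1; 1(-4) + 3 = -1; (-1)(-4) - 34 = -30; (-30)(-4) - 120 = 0 → quotient x^2 - x - 30, remainder 0.
Solve the quadratic x^2 - x - 30 = 0: discriminant = (-1)^2 - 4(1)(-30) = 1 + 120 = 121.
sqrt(121) = 11, so x = (1 ± 11)/2: x = 6 or x = -5.
Collecting all roots found:

x = -5, x = -4, x = -1, x = 6


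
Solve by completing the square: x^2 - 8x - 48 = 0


Start: x^2 - 8x - 48 = 0
Move constant: x^2 - 8x = 48
Half of -8 is -4, squared is 16
Add 16 to both sides: x^2 - 8x + 16 = 64
(x - 4)^2 = 64
x - 4 = ±8
x = 4 + 8 = 12 or x = 4 - 8 = -4

x = -4, x = 12


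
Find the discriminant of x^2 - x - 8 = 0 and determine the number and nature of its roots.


For ax^2 + bx + c = 0, discriminant D = b^2 - 4ac
Here a = 1, b = -1, c = -8
D = (-1)^2 - 4(1)(-8) = 1 + 32 = 33

D = 33 > 0 but not a perfect square
The equation has 2 distinct real irrational roots.

Discriminant = 33, 2 distinct real irrational roots


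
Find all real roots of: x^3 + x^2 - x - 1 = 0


Let p(x) = x^3 + x^2 - x - 1. By the rational root theorem (leading coefficient 1), any rational root is an integer divisor of 1: try ±1, ±2, ... in turn.
Test x = 1: value = 0 ✓, so (x - 1) is a factor.
Synthetic division by (x - 1): bring down 1; 1(1) + 1 = 2; 2(1) - 1 = 1; 1(1) - 1 = 0 → quotient x^2 + 2x + 1, remainder 0.
Solve the quadratic x^2 + 2x + 1 = 0: discriminant = 2^2 - 4(1)(1) = 4 - 4 = 0.
Discriminant = 0, so a double root: x = -2/2 = -1.

x = -1 (multiplicity 2), x = 1


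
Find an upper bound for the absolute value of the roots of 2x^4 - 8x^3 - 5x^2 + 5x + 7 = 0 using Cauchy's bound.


Cauchy's bound: all roots r satisfy |r| <= 1 + max(|a_i/a_n|) for i = 0,...,n-1
where a_n is the leading coefficient.

Coefficients: [2, -8, -5, 5, 7]
Leading coefficient a_n = 2
Ratios |a_i/a_n|: 4, 5/2, 5/2, 7/2
Maximum ratio: 4
Cauchy's bound: |r| <= 1 + 4 = 5

Upper bound = 5


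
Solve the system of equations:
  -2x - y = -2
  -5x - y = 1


Using Cramer's rule:
Determinant D = (-2)(-1) - (-5)(-1) = 2 - 5 = -3
Dx = (-2)(-1) - (1)(-1) = 2 + 1 = 3
Dy = (-2)(1) - (-5)(-2) = -2 - 10 = -12
x = Dx/D = 3/-3 = -1
y = Dy/D = -12/-3 = 4

x = -1, y = 4


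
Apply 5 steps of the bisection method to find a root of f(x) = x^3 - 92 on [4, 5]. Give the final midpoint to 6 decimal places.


f(x) = x^3 - 92
f(4) = -28 < 0
f(5) = 33 > 0

Step 1: midpoint = (4.000000 + 5.000000)/2 = 4.500000
  f(4.500000) = -0.875000
  f(mid) < 0, so root is in [4.500000, 5.000000]

Step 2: midpoint = (4.500000 + 5.000000)/2 = 4.750000
  f(4.750000) = 15.171875
  f(mid) > 0, so root is in [4.500000, 4.750000]

Step 3: midpoint = (4.500000 + 4.750000)/2 = 4.625000
  f(4.625000) = 6.931641
  f(mid) > 0, so root is in [4.500000, 4.625000]

Step 4: midpoint = (4.500000 + 4.625000)/2 = 4.562500
  f(4.562500) = 2.974854
  f(mid) > 0, so root is in [4.500000, 4.562500]

Step 5: midpoint = (4.500000 + 4.562500)/2 = 4.531250
  f(4.531250) = 1.036652
  f(mid) > 0, so root is in [4.500000, 4.531250]

midpoint = 4.531250


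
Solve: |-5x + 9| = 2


An absolute value equation |expr| = 2 gives two cases:
Case 1: -5x + 9 = 2
  -5x = -7, so x = 7/5
Case 2: -5x + 9 = -2
  -5x = -11, so x = 11/5

x = 7/5, x = 11/5


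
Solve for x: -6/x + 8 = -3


Subtract 8 from both sides: -6/x = -11
Multiply both sides by x: -6 = -11 * x
Divide by -11: x = 6/11

x = 6/11


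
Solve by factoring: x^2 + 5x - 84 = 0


We need two numbers that multiply to -84 and add to 5.
Those numbers are -7 and 12 (since (-7) * 12 = -84 and (-7) + 12 = 5).
So x^2 + 5x - 84 = (x - 7)(x + 12) = 0
Setting each factor to zero: x = 7 or x = -12

x = -12, x = 7


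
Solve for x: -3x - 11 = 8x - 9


Starting with: -3x - 11 = 8x - 9
Move all x terms to left: (-3 - 8)x = -9 + 11
Simplify: -11x = 2
Divide both sides by -11: x = -2/11

x = -2/11


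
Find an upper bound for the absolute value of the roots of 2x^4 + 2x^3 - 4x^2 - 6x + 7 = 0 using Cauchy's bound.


Cauchy's bound: all roots r satisfy |r| <= 1 + max(|a_i/a_n|) for i = 0,...,n-1
where a_n is the leading coefficient.

Coefficients: [2, 2, -4, -6, 7]
Leading coefficient a_n = 2
Ratios |a_i/a_n|: 1, 2, 3, 7/2
Maximum ratio: 7/2
Cauchy's bound: |r| <= 1 + 7/2 = 9/2

Upper bound = 9/2


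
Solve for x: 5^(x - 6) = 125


Express both sides with the same base.
125 = 5^3
Since the bases match, equate exponents: x - 6 = 3
So x = 3 - (-6) = 9

x = 9


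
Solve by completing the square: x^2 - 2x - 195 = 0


Start: x^2 - 2x - 195 = 0
Move constant: x^2 - 2x = 195
Half of -2 is -1, squared is 1
Add 1 to both sides: x^2 - 2x + 1 = 196
(x - 1)^2 = 196
x - 1 = ±14
x = 1 + 14 = 15 or x = 1 - 14 = -13

x = -13, x = 15


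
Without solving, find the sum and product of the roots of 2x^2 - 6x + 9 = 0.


By Vieta's formulas for ax^2 + bx + c = 0:
  Sum of roots = -b/a
  Product of roots = c/a

Here a = 2, b = -6, c = 9
Sum = -(-6)/2 = 3
Product = 9/2 = 9/2

Sum = 3, Product = 9/2


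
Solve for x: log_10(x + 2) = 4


Convert to exponential form: x + 2 = 10^4 = 10000
x = 10000 - 2 = 9998
Check: log_10(9998 + 2) = log_10(10000) = log_10(10000) = 4 ✓

x = 9998


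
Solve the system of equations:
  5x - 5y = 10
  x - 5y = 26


Using Cramer's rule:
Determinant D = (5)(-5) - (1)(-5) = -25 + 5 = -20
Dx = (10)(-5) - (26)(-5) = -50 + 130 = 80
Dy = (5)(26) - (1)(10) = 130 - 10 = 120
x = Dx/D = 80/-20 = -4
y = Dy/D = 120/-20 = -6

x = -4, y = -6


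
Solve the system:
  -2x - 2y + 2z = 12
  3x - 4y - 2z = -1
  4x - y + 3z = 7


Using Cramer's rule. Expand each determinant along the first row.
D  = (-2)*[(-4)*3 - (-2)*(-1)] - (-2)*[3*3 - (-2)*4] + 2*[3*(-1) - (-4)*4]
  = (-2)*(-14) - (-2)*(17) + 2*(13) = 88
Dx = 12*[(-4)*3 - (-2)*(-1)] - (-2)*[(-1)*3 - (-2)*7] + 2*[(-1)*(-1) - (-4)*7]
  = 12*(-14) - (-2)*(11) + 2*(29) = -88
Dy = (-2)*[(-1)*3 - (-2)*7] - 12*[3*3 - (-2)*4] + 2*[3*7 - (-1)*4]
  = (-2)*(11) - 12*(17) + 2*(25) = -176
Dz = (-2)*[(-4)*7 - (-1)*(-1)] - (-2)*[3*7 - (-1)*4] + 12*[3*(-1) - (-4)*4]
  = (-2)*(-29) - (-2)*(25) + 12*(13) = 264
x = Dx/D = -88/88 = -1, y = Dy/D = -176/88 = -2, z = Dz/D = 264/88 = 3
Check eq1: (-2)(-1) + (-2)(-2) + (2)(3) = 12 = 12 ✓
Check eq2: (3)(-1) + (-4)(-2) + (-2)(3) = -1 = -1 ✓
Check eq3: (4)(-1) + (-1)(-2) + (3)(3) = 7 = 7 ✓

x = -1, y = -2, z = 3


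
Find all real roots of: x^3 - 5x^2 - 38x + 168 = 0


Let p(x) = x^3 - 5x^2 - 38x + 168. By the rational root theorem (leading coefficient 1), any rational root is an integer divisor of 168: try ±1, ±2, ... in turn.
Test x = 1: value = 126 ≠ 0.
Test x = -1: value = 200 ≠ 0.
Test x = 2: value = 80 ≠ 0.
Test x = -2: value = 216 ≠ 0.
Test x = 3: value = 36 ≠ 0.
Test x = -3: value = 210 ≠ 0.
Test x = 4: value = 0 ✓, so (x - 4) is a factor.
Synthetic division by (x - 4): bring down 1; 1(4) - 5 = -1; (-1)(4) - 38 = -42; (-42)(4) + 168 = 0 → quotient x^2 - x - 42, remainder 0.
Solve the quadratic x^2 - x - 42 = 0: discriminant = (-1)^2 - 4(1)(-42) = 1 + 168 = 169.
sqrt(169) = 13, so x = (1 ± 13)/2: x = 7 or x = -6.

x = -6, x = 4, x = 7


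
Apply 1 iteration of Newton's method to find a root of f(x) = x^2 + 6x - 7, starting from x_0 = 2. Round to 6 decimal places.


Newton's method: x_(n+1) = x_n - f(x_n)/f'(x_n)
f(x) = x^2 + 6x - 7
f'(x) = 2x + 6

Iteration 1:
  f(2.000000) = 9.000000
  f'(2.000000) = 10.000000
  x_1 = 2.000000 - (9.000000)/(10.000000) = 1.100000

x_1 = 1.100000


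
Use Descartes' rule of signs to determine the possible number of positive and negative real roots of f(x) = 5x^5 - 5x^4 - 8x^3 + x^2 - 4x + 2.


Descartes' rule of signs:

For positive roots, count sign changes in f(x) = 5x^5 - 5x^4 - 8x^3 + x^2 - 4x + 2:
Signs of coefficients: +, -, -, +, -, +
Number of sign changes: 4
Possible positive real roots: 4, 2, 0

For negative roots, examine f(-x) = -5x^5 - 5x^4 + 8x^3 + x^2 + 4x + 2:
Signs of coefficients: -, -, +, +, +, +
Number of sign changes: 1
Possible negative real roots: 1

Positive roots: 4 or 2 or 0; Negative roots: 1


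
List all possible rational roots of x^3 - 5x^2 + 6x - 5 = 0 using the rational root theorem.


Rational root theorem: possible roots are ±p/q where:
  p divides the constant term (-5): p ∈ {1, 5}
  q divides the leading coefficient (1): q ∈ {1}

All possible rational roots: -5, -1, 1, 5

-5, -1, 1, 5


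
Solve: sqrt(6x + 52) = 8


Square both sides: 6x + 52 = 8^2 = 64
6x = 64 - 52 = 12
x = 2
Check: sqrt(6*2 + 52) = sqrt(64) = 8 ✓

x = 2


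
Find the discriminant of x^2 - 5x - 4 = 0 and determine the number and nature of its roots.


For ax^2 + bx + c = 0, discriminant D = b^2 - 4ac
Here a = 1, b = -5, c = -4
D = (-5)^2 - 4(1)(-4) = 25 + 16 = 41

D = 41 > 0 but not a perfect square
The equation has 2 distinct real irrational roots.

Discriminant = 41, 2 distinct real irrational roots


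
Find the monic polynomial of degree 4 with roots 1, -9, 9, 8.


A monic polynomial with roots 1, -9, 9, 8 is:
p(x) = (x - 1)(x + 9)(x - 9)(x - 8)
After multiplying by (x - 1): x - 1
After multiplying by (x + 9): x^2 + 8x - 9
After multiplying by (x - 9): x^3 - x^2 - 81x + 81
After multiplying by (x - 8): x^4 - 9x^3 - 73x^2 + 729x - 648

x^4 - 9x^3 - 73x^2 + 729x - 648


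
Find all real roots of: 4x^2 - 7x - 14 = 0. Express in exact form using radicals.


Using the quadratic formula: x = (-b ± sqrt(b^2 - 4ac)) / (2a)
Here a = 4, b = -7, c = -14
Discriminant = b^2 - 4ac = (-7)^2 - 4(4)(-14) = 49 + 224 = 273
Since discriminant = 273 > 0, there are two real roots.
x = (7 ± sqrt(273)) / 8
Numerically: x ≈ 2.9403 or x ≈ -1.1903

x = (7 + sqrt(273)) / 8 or x = (7 - sqrt(273)) / 8


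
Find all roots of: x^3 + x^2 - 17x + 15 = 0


Let p(x) = x^3 + x^2 - 17x + 15. By the rational root theorem (leading coefficient 1), any rational root is an integer divisor of 15: try ±1, ±2, ... in turn.
Test x = 1: value = 0 ✓, so (x - 1) is a factor.
Synthetic division by (x - 1): bring down 1; 1(1) + 1 = 2; 2(1) - 17 = -15; (-15)(1) + 15 = 0 → quotient x^2 + 2x - 15, remainder 0.
Solve the quadratic x^2 + 2x - 15 = 0: discriminant = 2^2 - 4(1)(-15) = 4 + 60 = 64.
sqrt(64) = 8, so x = (-2 ± 8)/2: x = 3 or x = -5.
Collecting all roots found:

x = -5, x = 1, x = 3


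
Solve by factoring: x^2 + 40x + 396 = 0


We need two numbers that multiply to 396 and add to 40.
Those numbers are 22 and 18 (since 22 * 18 = 396 and 22 + 18 = 40).
So x^2 + 40x + 396 = (x + 22)(x + 18) = 0
Setting each factor to zero: x = -22 or x = -18

x = -22, x = -18
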